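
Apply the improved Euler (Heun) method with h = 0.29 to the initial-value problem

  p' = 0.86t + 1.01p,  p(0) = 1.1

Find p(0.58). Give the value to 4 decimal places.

Heun: k1 = f(t_n, p_n); k2 = f(t_n + h, p_n + h·k1); p_{n+1} = p_n + (h/2)·(k1 + k2).
t=0.000000, p=1.100000:
  k1 = f(0.000000, 1.100000) = 1.111000
  k2 = f(0.290000, 1.422190) = 1.685812
  p ← 1.100000 + (0.29/2)·(1.111000 + 1.685812) = 1.505538
t=0.290000, p=1.505538:
  k1 = f(0.290000, 1.505538) = 1.769993
  k2 = f(0.580000, 2.018836) = 2.537824
  p ← 1.505538 + (0.29/2)·(1.769993 + 2.537824) = 2.130171
p(0.58) ≈ 2.1302

2.1302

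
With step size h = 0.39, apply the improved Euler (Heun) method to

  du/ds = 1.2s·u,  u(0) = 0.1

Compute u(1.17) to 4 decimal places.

Heun: k1 = f(s_n, u_n); k2 = f(s_n + h, u_n + h·k1); u_{n+1} = u_n + (h/2)·(k1 + k2).
s=0.000000, u=0.100000:
  k1 = f(0.000000, 0.100000) = 0.000000
  k2 = f(0.390000, 0.100000) = 0.046800
  u ← 0.100000 + (0.39/2)·(0.000000 + 0.046800) = 0.109126
s=0.390000, u=0.109126:
  k1 = f(0.390000, 0.109126) = 0.051071
  k2 = f(0.780000, 0.129044) = 0.120785
  u ← 0.109126 + (0.39/2)·(0.051071 + 0.120785) = 0.142638
s=0.780000, u=0.142638:
  k1 = f(0.780000, 0.142638) = 0.133509
  k2 = f(1.170000, 0.194706) = 0.273368
  u ← 0.142638 + (0.39/2)·(0.133509 + 0.273368) = 0.221979
u(1.17) ≈ 0.2220

0.2220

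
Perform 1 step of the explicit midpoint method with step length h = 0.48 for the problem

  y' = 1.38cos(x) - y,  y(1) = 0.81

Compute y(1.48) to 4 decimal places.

Midpoint: k1 = f(x_n, y_n); k2 = f(x_n + h/2, y_n + (h/2)·k1); y_{n+1} = y_n + h·k2.
x=1.000000, y=0.810000:
  k1 = f(1.000000, 0.810000) = -0.064383
  k2 = f(1.240000, 0.794548) = -0.346329
  y ← 0.810000 + 0.48·(-0.346329) = 0.643762
y(1.48) ≈ 0.6438

0.6438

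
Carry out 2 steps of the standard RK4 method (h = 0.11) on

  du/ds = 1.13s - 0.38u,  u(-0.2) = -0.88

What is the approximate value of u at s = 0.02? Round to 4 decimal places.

-0.8305

RK4: k1 = f(s_n, u_n); k2 = f(s_n + h/2, u_n + (h/2)·k1); k3 = f(s_n + h/2, u_n + (h/2)·k2); k4 = f(s_n + h, u_n + h·k3); u_{n+1} = u_n + (h/6)·(k1 + 2k2 + 2k3 + k4).
s=-0.200000, u=-0.880000:
  k1 = f(-0.200000, -0.880000) = 0.108400
  k2 = f(-0.145000, -0.874038) = 0.168284
  k3 = f(-0.145000, -0.870744) = 0.167033
  k4 = f(-0.090000, -0.861626) = 0.225718
  u ← -0.880000 + (0.11/6)·(k1 + 2k2 + 2k3 + k4) = -0.861580
s=-0.090000, u=-0.861580:
  k1 = f(-0.090000, -0.861580) = 0.225700
  k2 = f(-0.035000, -0.849166) = 0.283133
  k3 = f(-0.035000, -0.846007) = 0.281933
  k4 = f(0.020000, -0.830567) = 0.338215
  u ← -0.861580 + (0.11/6)·(k1 + 2k2 + 2k3 + k4) = -0.830522
u(0.02) ≈ -0.8305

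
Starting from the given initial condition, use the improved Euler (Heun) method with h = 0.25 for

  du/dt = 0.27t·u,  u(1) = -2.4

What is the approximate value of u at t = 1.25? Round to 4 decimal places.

Heun: k1 = f(t_n, u_n); k2 = f(t_n + h, u_n + h·k1); u_{n+1} = u_n + (h/2)·(k1 + k2).
t=1.000000, u=-2.400000:
  k1 = f(1.000000, -2.400000) = -0.648000
  k2 = f(1.250000, -2.562000) = -0.864675
  u ← -2.400000 + (0.25/2)·(-0.648000 + (-0.864675)) = -2.589084
u(1.25) ≈ -2.5891

-2.5891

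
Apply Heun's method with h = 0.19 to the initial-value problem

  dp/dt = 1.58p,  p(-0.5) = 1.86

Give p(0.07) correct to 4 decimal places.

4.5283

Heun: k1 = f(t_n, p_n); k2 = f(t_n + h, p_n + h·k1); p_{n+1} = p_n + (h/2)·(k1 + k2).
t=-0.500000, p=1.860000:
  k1 = f(-0.500000, 1.860000) = 2.938800
  k2 = f(-0.310000, 2.418372) = 3.821028
  p ← 1.860000 + (0.19/2)·(2.938800 + 3.821028) = 2.502184
t=-0.310000, p=2.502184:
  k1 = f(-0.310000, 2.502184) = 3.953450
  k2 = f(-0.120000, 3.253339) = 5.140276
  p ← 2.502184 + (0.19/2)·(3.953450 + 5.140276) = 3.366088
t=-0.120000, p=3.366088:
  k1 = f(-0.120000, 3.366088) = 5.318418
  k2 = f(0.070000, 4.376587) = 6.915008
  p ← 3.366088 + (0.19/2)·(5.318418 + 6.915008) = 4.528263
p(0.07) ≈ 4.5283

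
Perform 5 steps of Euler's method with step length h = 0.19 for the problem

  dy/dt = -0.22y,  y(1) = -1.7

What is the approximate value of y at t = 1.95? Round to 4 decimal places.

Euler: y_{n+1} = y_n + h·f(t_n, y_n).
t=1.000000, y=-1.700000: f=0.374000 → y ← -1.700000 + 0.19·0.374000 = -1.628940
t=1.190000, y=-1.628940: f=0.358367 → y ← -1.628940 + 0.19·0.358367 = -1.560850
t=1.380000, y=-1.560850: f=0.343387 → y ← -1.560850 + 0.19·0.343387 = -1.495607
t=1.570000, y=-1.495607: f=0.329033 → y ← -1.495607 + 0.19·0.329033 = -1.433090
t=1.760000, y=-1.433090: f=0.315280 → y ← -1.433090 + 0.19·0.315280 = -1.373187
y(1.95) ≈ -1.3732

-1.3732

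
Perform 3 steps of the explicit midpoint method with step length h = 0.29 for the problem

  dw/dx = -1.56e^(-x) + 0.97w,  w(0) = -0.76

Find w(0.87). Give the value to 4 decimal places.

-3.2496

Midpoint: k1 = f(x_n, w_n); k2 = f(x_n + h/2, w_n + (h/2)·k1); w_{n+1} = w_n + h·k2.
x=0.000000, w=-0.760000:
  k1 = f(0.000000, -0.760000) = -2.297200
  k2 = f(0.145000, -1.093094) = -2.409736
  w ← -0.760000 + 0.29·(-2.409736) = -1.458823
x=0.290000, w=-1.458823:
  k1 = f(0.290000, -1.458823) = -2.582350
  k2 = f(0.435000, -1.833264) = -2.787999
  w ← -1.458823 + 0.29·(-2.787999) = -2.267343
x=0.580000, w=-2.267343:
  k1 = f(0.580000, -2.267343) = -3.072764
  k2 = f(0.725000, -2.712894) = -3.387054
  w ← -2.267343 + 0.29·(-3.387054) = -3.249589
w(0.87) ≈ -3.2496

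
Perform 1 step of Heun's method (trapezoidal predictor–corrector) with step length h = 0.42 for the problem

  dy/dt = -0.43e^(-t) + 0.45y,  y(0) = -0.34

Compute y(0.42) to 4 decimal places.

-0.5770

Heun: k1 = f(t_n, y_n); k2 = f(t_n + h, y_n + h·k1); y_{n+1} = y_n + (h/2)·(k1 + k2).
t=0.000000, y=-0.340000:
  k1 = f(0.000000, -0.340000) = -0.583000
  k2 = f(0.420000, -0.584860) = -0.545717
  y ← -0.340000 + (0.42/2)·(-0.583000 + (-0.545717)) = -0.577031
y(0.42) ≈ -0.5770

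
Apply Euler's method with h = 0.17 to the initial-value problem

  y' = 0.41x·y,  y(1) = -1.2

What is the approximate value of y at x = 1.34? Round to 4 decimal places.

Euler: y_{n+1} = y_n + h·f(x_n, y_n).
x=1.000000, y=-1.200000: f=-0.492000 → y ← -1.200000 + 0.17·(-0.492000) = -1.283640
x=1.170000, y=-1.283640: f=-0.615762 → y ← -1.283640 + 0.17·(-0.615762) = -1.388320
y(1.34) ≈ -1.3883

-1.3883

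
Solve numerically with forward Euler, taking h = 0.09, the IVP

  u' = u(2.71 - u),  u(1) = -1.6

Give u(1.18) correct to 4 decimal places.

Euler: u_{n+1} = u_n + h·f(s_n, u_n).
s=1.000000, u=-1.600000: f=-6.896000 → u ← -1.600000 + 0.09·(-6.896000) = -2.220640
s=1.090000, u=-2.220640: f=-10.949176 → u ← -2.220640 + 0.09·(-10.949176) = -3.206066
u(1.18) ≈ -3.2061

-3.2061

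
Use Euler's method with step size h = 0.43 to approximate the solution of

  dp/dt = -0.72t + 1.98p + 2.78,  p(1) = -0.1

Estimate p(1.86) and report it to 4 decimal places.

2.0499

Euler: p_{n+1} = p_n + h·f(t_n, p_n).
t=1.000000, p=-0.100000: f=1.862000 → p ← -0.100000 + 0.43·1.862000 = 0.700660
t=1.430000, p=0.700660: f=3.137707 → p ← 0.700660 + 0.43·3.137707 = 2.049874
p(1.86) ≈ 2.0499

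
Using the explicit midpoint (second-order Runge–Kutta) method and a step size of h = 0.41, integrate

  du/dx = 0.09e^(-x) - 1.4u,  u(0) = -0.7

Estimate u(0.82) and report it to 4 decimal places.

-0.2199

Midpoint: k1 = f(x_n, u_n); k2 = f(x_n + h/2, u_n + (h/2)·k1); u_{n+1} = u_n + h·k2.
x=0.000000, u=-0.700000:
  k1 = f(0.000000, -0.700000) = 1.070000
  k2 = f(0.205000, -0.480650) = 0.746228
  u ← -0.700000 + 0.41·0.746228 = -0.394046
x=0.410000, u=-0.394046:
  k1 = f(0.410000, -0.394046) = 0.611394
  k2 = f(0.615000, -0.268711) = 0.424853
  u ← -0.394046 + 0.41·0.424853 = -0.219857
u(0.82) ≈ -0.2199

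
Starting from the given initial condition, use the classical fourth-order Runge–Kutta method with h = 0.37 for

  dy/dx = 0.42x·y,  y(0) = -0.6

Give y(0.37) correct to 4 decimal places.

-0.6175

RK4: k1 = f(x_n, y_n); k2 = f(x_n + h/2, y_n + (h/2)·k1); k3 = f(x_n + h/2, y_n + (h/2)·k2); k4 = f(x_n + h, y_n + h·k3); y_{n+1} = y_n + (h/6)·(k1 + 2k2 + 2k3 + k4).
x=0.000000, y=-0.600000:
  k1 = f(0.000000, -0.600000) = 0.000000
  k2 = f(0.185000, -0.600000) = -0.046620
  k3 = f(0.185000, -0.608625) = -0.047290
  k4 = f(0.370000, -0.617497) = -0.095959
  y ← -0.600000 + (0.37/6)·(k1 + 2k2 + 2k3 + k4) = -0.617500
y(0.37) ≈ -0.6175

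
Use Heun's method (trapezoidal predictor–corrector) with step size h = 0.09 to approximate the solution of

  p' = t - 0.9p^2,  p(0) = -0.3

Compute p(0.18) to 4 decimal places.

-0.2987

Heun: k1 = f(t_n, p_n); k2 = f(t_n + h, p_n + h·k1); p_{n+1} = p_n + (h/2)·(k1 + k2).
t=0.000000, p=-0.300000:
  k1 = f(0.000000, -0.300000) = -0.081000
  k2 = f(0.090000, -0.307290) = 0.005016
  p ← -0.300000 + (0.09/2)·(-0.081000 + 0.005016) = -0.303419
t=0.090000, p=-0.303419:
  k1 = f(0.090000, -0.303419) = 0.007143
  k2 = f(0.180000, -0.302776) = 0.097494
  p ← -0.303419 + (0.09/2)·(0.007143 + 0.097494) = -0.298711
p(0.18) ≈ -0.2987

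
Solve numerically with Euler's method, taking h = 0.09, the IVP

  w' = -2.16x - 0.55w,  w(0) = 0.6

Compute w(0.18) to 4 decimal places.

0.5246

Euler: w_{n+1} = w_n + h·f(x_n, w_n).
x=0.000000, w=0.600000: f=-0.330000 → w ← 0.600000 + 0.09·(-0.330000) = 0.570300
x=0.090000, w=0.570300: f=-0.508065 → w ← 0.570300 + 0.09·(-0.508065) = 0.524574
w(0.18) ≈ 0.5246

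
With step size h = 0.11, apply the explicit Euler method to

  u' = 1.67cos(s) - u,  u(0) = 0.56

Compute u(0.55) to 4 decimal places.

Euler: u_{n+1} = u_n + h·f(s_n, u_n).
s=0.000000, u=0.560000: f=1.110000 → u ← 0.560000 + 0.11·1.110000 = 0.682100
s=0.110000, u=0.682100: f=0.977807 → u ← 0.682100 + 0.11·0.977807 = 0.789659
s=0.220000, u=0.789659: f=0.840090 → u ← 0.789659 + 0.11·0.840090 = 0.882069
s=0.330000, u=0.882069: f=0.697822 → u ← 0.882069 + 0.11·0.697822 = 0.958829
s=0.440000, u=0.958829: f=0.552106 → u ← 0.958829 + 0.11·0.552106 = 1.019561
u(0.55) ≈ 1.0196

1.0196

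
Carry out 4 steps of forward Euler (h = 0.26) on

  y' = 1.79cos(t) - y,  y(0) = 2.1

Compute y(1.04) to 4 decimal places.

1.6943

Euler: y_{n+1} = y_n + h·f(t_n, y_n).
t=0.000000, y=2.100000: f=-0.310000 → y ← 2.100000 + 0.26·(-0.310000) = 2.019400
t=0.260000, y=2.019400: f=-0.289562 → y ← 2.019400 + 0.26·(-0.289562) = 1.944114
t=0.520000, y=1.944114: f=-0.390718 → y ← 1.944114 + 0.26·(-0.390718) = 1.842527
t=0.780000, y=1.842527: f=-0.569992 → y ← 1.842527 + 0.26·(-0.569992) = 1.694329
y(1.04) ≈ 1.6943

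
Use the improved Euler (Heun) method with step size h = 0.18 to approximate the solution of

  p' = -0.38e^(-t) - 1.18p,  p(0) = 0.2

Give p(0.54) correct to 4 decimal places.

-0.0064

Heun: k1 = f(t_n, p_n); k2 = f(t_n + h, p_n + h·k1); p_{n+1} = p_n + (h/2)·(k1 + k2).
t=0.000000, p=0.200000:
  k1 = f(0.000000, 0.200000) = -0.616000
  k2 = f(0.180000, 0.089120) = -0.422564
  p ← 0.200000 + (0.18/2)·(-0.616000 + (-0.422564)) = 0.106529
t=0.180000, p=0.106529:
  k1 = f(0.180000, 0.106529) = -0.443107
  k2 = f(0.360000, 0.026770) = -0.296706
  p ← 0.106529 + (0.18/2)·(-0.443107 + (-0.296706)) = 0.039946
t=0.360000, p=0.039946:
  k1 = f(0.360000, 0.039946) = -0.312253
  k2 = f(0.540000, -0.016260) = -0.202258
  p ← 0.039946 + (0.18/2)·(-0.312253 + (-0.202258)) = -0.006360
p(0.54) ≈ -0.0064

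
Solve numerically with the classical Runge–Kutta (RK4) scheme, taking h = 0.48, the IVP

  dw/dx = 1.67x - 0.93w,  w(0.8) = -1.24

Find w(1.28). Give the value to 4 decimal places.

RK4: k1 = f(x_n, w_n); k2 = f(x_n + h/2, w_n + (h/2)·k1); k3 = f(x_n + h/2, w_n + (h/2)·k2); k4 = f(x_n + h, w_n + h·k3); w_{n+1} = w_n + (h/6)·(k1 + 2k2 + 2k3 + k4).
x=0.800000, w=-1.240000:
  k1 = f(0.800000, -1.240000) = 2.489200
  k2 = f(1.040000, -0.642592) = 2.334411
  k3 = f(1.040000, -0.679741) = 2.368960
  k4 = f(1.280000, -0.102899) = 2.233296
  w ← -1.240000 + (0.48/6)·(k1 + 2k2 + 2k3 + k4) = -0.109661
w(1.28) ≈ -0.1097

-0.1097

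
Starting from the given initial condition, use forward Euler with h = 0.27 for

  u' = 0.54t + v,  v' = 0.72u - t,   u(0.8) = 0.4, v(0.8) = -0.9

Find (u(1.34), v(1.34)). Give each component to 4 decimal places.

0.1493, -1.2739

Euler on (u,v): u_{n+1} = u_n + h·u', v_{n+1} = v_n + h·v'.
0.800000: (0.400000, -0.900000); f=(-0.468000, -0.512000) → (0.273640, -1.038240)
1.070000: (0.273640, -1.038240); f=(-0.460440, -0.872979) → (0.149321, -1.273944)
(u(1.34), v(1.34)) ≈ (0.1493, -1.2739)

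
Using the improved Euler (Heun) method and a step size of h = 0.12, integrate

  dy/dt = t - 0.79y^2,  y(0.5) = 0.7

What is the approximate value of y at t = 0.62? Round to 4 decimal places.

0.7198

Heun: k1 = f(t_n, y_n); k2 = f(t_n + h, y_n + h·k1); y_{n+1} = y_n + (h/2)·(k1 + k2).
t=0.500000, y=0.700000:
  k1 = f(0.500000, 0.700000) = 0.112900
  k2 = f(0.620000, 0.713548) = 0.217771
  y ← 0.700000 + (0.12/2)·(0.112900 + 0.217771) = 0.719840
y(0.62) ≈ 0.7198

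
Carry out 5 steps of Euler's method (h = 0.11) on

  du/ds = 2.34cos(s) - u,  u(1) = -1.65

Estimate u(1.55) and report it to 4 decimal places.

Euler: u_{n+1} = u_n + h·f(s_n, u_n).
s=1.000000, u=-1.650000: f=2.914307 → u ← -1.650000 + 0.11·2.914307 = -1.329426
s=1.110000, u=-1.329426: f=2.369934 → u ← -1.329426 + 0.11·2.369934 = -1.068733
s=1.220000, u=-1.068733: f=1.872864 → u ← -1.068733 + 0.11·1.872864 = -0.862718
s=1.330000, u=-0.862718: f=1.420752 → u ← -0.862718 + 0.11·1.420752 = -0.706436
s=1.440000, u=-0.706436: f=1.011627 → u ← -0.706436 + 0.11·1.011627 = -0.595157
u(1.55) ≈ -0.5952

-0.5952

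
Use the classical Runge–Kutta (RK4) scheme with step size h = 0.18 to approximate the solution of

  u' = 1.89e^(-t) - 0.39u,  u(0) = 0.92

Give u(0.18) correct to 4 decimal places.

1.1580

RK4: k1 = f(t_n, u_n); k2 = f(t_n + h/2, u_n + (h/2)·k1); k3 = f(t_n + h/2, u_n + (h/2)·k2); k4 = f(t_n + h, u_n + h·k3); u_{n+1} = u_n + (h/6)·(k1 + 2k2 + 2k3 + k4).
t=0.000000, u=0.920000:
  k1 = f(0.000000, 0.920000) = 1.531200
  k2 = f(0.090000, 1.057808) = 1.314785
  k3 = f(0.090000, 1.038331) = 1.322381
  k4 = f(0.180000, 1.158029) = 1.127030
  u ← 0.920000 + (0.18/6)·(k1 + 2k2 + 2k3 + k4) = 1.157977
u(0.18) ≈ 1.1580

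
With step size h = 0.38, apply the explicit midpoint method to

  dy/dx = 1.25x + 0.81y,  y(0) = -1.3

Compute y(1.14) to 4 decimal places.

Midpoint: k1 = f(x_n, y_n); k2 = f(x_n + h/2, y_n + (h/2)·k1); y_{n+1} = y_n + h·k2.
x=0.000000, y=-1.300000:
  k1 = f(0.000000, -1.300000) = -1.053000
  k2 = f(0.190000, -1.500070) = -0.977557
  y ← -1.300000 + 0.38·(-0.977557) = -1.671472
x=0.380000, y=-1.671472:
  k1 = f(0.380000, -1.671472) = -0.878892
  k2 = f(0.570000, -1.838461) = -0.776653
  y ← -1.671472 + 0.38·(-0.776653) = -1.966600
x=0.760000, y=-1.966600:
  k1 = f(0.760000, -1.966600) = -0.642946
  k2 = f(0.950000, -2.088760) = -0.504395
  y ← -1.966600 + 0.38·(-0.504395) = -2.158270
y(1.14) ≈ -2.1583

-2.1583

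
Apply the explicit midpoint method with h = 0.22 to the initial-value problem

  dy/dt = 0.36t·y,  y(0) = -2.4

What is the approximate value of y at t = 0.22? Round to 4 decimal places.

Midpoint: k1 = f(t_n, y_n); k2 = f(t_n + h/2, y_n + (h/2)·k1); y_{n+1} = y_n + h·k2.
t=0.000000, y=-2.400000:
  k1 = f(0.000000, -2.400000) = 0.000000
  k2 = f(0.110000, -2.400000) = -0.095040
  y ← -2.400000 + 0.22·(-0.095040) = -2.420909
y(0.22) ≈ -2.4209

-2.4209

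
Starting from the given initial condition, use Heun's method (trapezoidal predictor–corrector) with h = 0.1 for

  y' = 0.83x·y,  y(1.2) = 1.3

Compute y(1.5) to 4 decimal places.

1.8182

Heun: k1 = f(x_n, y_n); k2 = f(x_n + h, y_n + h·k1); y_{n+1} = y_n + (h/2)·(k1 + k2).
x=1.200000, y=1.300000:
  k1 = f(1.200000, 1.300000) = 1.294800
  k2 = f(1.300000, 1.429480) = 1.542409
  y ← 1.300000 + (0.1/2)·(1.294800 + 1.542409) = 1.441860
x=1.300000, y=1.441860:
  k1 = f(1.300000, 1.441860) = 1.555767
  k2 = f(1.400000, 1.597437) = 1.856222
  y ← 1.441860 + (0.1/2)·(1.555767 + 1.856222) = 1.612460
x=1.400000, y=1.612460:
  k1 = f(1.400000, 1.612460) = 1.873678
  k2 = f(1.500000, 1.799828) = 2.240786
  y ← 1.612460 + (0.1/2)·(1.873678 + 2.240786) = 1.818183
y(1.5) ≈ 1.8182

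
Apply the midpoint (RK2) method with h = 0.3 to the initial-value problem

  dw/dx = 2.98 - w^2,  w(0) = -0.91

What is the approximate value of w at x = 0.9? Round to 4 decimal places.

1.2691

Midpoint: k1 = f(x_n, w_n); k2 = f(x_n + h/2, w_n + (h/2)·k1); w_{n+1} = w_n + h·k2.
x=0.000000, w=-0.910000:
  k1 = f(0.000000, -0.910000) = 2.151900
  k2 = f(0.150000, -0.587215) = 2.635179
  w ← -0.910000 + 0.3·2.635179 = -0.119446
x=0.300000, w=-0.119446:
  k1 = f(0.300000, -0.119446) = 2.965733
  k2 = f(0.450000, 0.325413) = 2.874106
  w ← -0.119446 + 0.3·2.874106 = 0.742785
x=0.600000, w=0.742785:
  k1 = f(0.600000, 0.742785) = 2.428270
  k2 = f(0.750000, 1.107026) = 1.754494
  w ← 0.742785 + 0.3·1.754494 = 1.269134
w(0.9) ≈ 1.2691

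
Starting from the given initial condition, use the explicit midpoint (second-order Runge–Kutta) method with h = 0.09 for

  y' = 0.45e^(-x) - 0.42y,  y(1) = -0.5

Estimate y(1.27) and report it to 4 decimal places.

-0.4095

Midpoint: k1 = f(x_n, y_n); k2 = f(x_n + h/2, y_n + (h/2)·k1); y_{n+1} = y_n + h·k2.
x=1.000000, y=-0.500000:
  k1 = f(1.000000, -0.500000) = 0.375546
  k2 = f(1.045000, -0.483100) = 0.361164
  y ← -0.500000 + 0.09·0.361164 = -0.467495
x=1.090000, y=-0.467495:
  k1 = f(1.090000, -0.467495) = 0.347645
  k2 = f(1.135000, -0.451851) = 0.334417
  y ← -0.467495 + 0.09·0.334417 = -0.437398
x=1.180000, y=-0.437398:
  k1 = f(1.180000, -0.437398) = 0.321982
  k2 = f(1.225000, -0.422909) = 0.309813
  y ← -0.437398 + 0.09·0.309813 = -0.409515
y(1.27) ≈ -0.4095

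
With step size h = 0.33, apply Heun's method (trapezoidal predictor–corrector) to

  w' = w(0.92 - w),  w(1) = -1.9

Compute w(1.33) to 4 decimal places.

Heun: k1 = f(x_n, w_n); k2 = f(x_n + h, w_n + h·k1); w_{n+1} = w_n + (h/2)·(k1 + k2).
x=1.000000, w=-1.900000:
  k1 = f(1.000000, -1.900000) = -5.358000
  k2 = f(1.330000, -3.668140) = -16.829940
  w ← -1.900000 + (0.33/2)·(-5.358000 + (-16.829940)) = -5.561010
w(1.33) ≈ -5.5610

-5.5610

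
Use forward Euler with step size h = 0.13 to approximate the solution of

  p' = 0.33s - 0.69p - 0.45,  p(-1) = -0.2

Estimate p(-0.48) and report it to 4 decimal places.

Euler: p_{n+1} = p_n + h·f(s_n, p_n).
s=-1.000000, p=-0.200000: f=-0.642000 → p ← -0.200000 + 0.13·(-0.642000) = -0.283460
s=-0.870000, p=-0.283460: f=-0.541513 → p ← -0.283460 + 0.13·(-0.541513) = -0.353857
s=-0.740000, p=-0.353857: f=-0.450039 → p ← -0.353857 + 0.13·(-0.450039) = -0.412362
s=-0.610000, p=-0.412362: f=-0.366770 → p ← -0.412362 + 0.13·(-0.366770) = -0.460042
p(-0.48) ≈ -0.4600

-0.4600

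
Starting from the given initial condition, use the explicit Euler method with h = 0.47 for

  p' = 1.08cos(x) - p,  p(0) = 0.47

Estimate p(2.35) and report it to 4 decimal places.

0.0998

Euler: p_{n+1} = p_n + h·f(x_n, p_n).
x=0.000000, p=0.470000: f=0.610000 → p ← 0.470000 + 0.47·0.610000 = 0.756700
x=0.470000, p=0.756700: f=0.206194 → p ← 0.756700 + 0.47·0.206194 = 0.853611
x=0.940000, p=0.853611: f=-0.216640 → p ← 0.853611 + 0.47·(-0.216640) = 0.751790
x=1.410000, p=0.751790: f=-0.578878 → p ← 0.751790 + 0.47·(-0.578878) = 0.479718
x=1.880000, p=0.479718: f=-0.808362 → p ← 0.479718 + 0.47·(-0.808362) = 0.099788
p(2.35) ≈ 0.0998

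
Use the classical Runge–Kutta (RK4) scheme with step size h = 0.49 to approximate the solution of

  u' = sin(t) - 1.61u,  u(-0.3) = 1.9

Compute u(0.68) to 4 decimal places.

RK4: k1 = f(t_n, u_n); k2 = f(t_n + h/2, u_n + (h/2)·k1); k3 = f(t_n + h/2, u_n + (h/2)·k2); k4 = f(t_n + h, u_n + h·k3); u_{n+1} = u_n + (h/6)·(k1 + 2k2 + 2k3 + k4).
t=-0.300000, u=1.900000:
  k1 = f(-0.300000, 1.900000) = -3.354520
  k2 = f(-0.055000, 1.078143) = -1.790782
  k3 = f(-0.055000, 1.461258) = -2.407598
  k4 = f(0.190000, 0.720277) = -0.970787
  u ← 1.900000 + (0.49/6)·(k1 + 2k2 + 2k3 + k4) = 0.861031
t=0.190000, u=0.861031:
  k1 = f(0.190000, 0.861031) = -1.197401
  k2 = f(0.435000, 0.567668) = -0.492535
  k3 = f(0.435000, 0.740360) = -0.770569
  k4 = f(0.680000, 0.483452) = -0.149565
  u ← 0.861031 + (0.49/6)·(k1 + 2k2 + 2k3 + k4) = 0.544722
u(0.68) ≈ 0.5447

0.5447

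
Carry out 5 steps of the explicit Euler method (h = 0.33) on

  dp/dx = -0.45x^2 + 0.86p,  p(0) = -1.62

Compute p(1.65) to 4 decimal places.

-6.2358

Euler: p_{n+1} = p_n + h·f(x_n, p_n).
x=0.000000, p=-1.620000: f=-1.393200 → p ← -1.620000 + 0.33·(-1.393200) = -2.079756
x=0.330000, p=-2.079756: f=-1.837595 → p ← -2.079756 + 0.33·(-1.837595) = -2.686162
x=0.660000, p=-2.686162: f=-2.506120 → p ← -2.686162 + 0.33·(-2.506120) = -3.513182
x=0.990000, p=-3.513182: f=-3.462381 → p ← -3.513182 + 0.33·(-3.462381) = -4.655768
x=1.320000, p=-4.655768: f=-4.788040 → p ← -4.655768 + 0.33·(-4.788040) = -6.235821
p(1.65) ≈ -6.2358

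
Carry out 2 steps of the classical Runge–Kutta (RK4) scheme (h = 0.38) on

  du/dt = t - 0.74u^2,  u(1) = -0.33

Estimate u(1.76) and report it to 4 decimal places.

RK4: k1 = f(t_n, u_n); k2 = f(t_n + h/2, u_n + (h/2)·k1); k3 = f(t_n + h/2, u_n + (h/2)·k2); k4 = f(t_n + h, u_n + h·k3); u_{n+1} = u_n + (h/6)·(k1 + 2k2 + 2k3 + k4).
t=1.000000, u=-0.330000:
  k1 = f(1.000000, -0.330000) = 0.919414
  k2 = f(1.190000, -0.155311) = 1.172150
  k3 = f(1.190000, -0.107291) = 1.181482
  k4 = f(1.380000, 0.118963) = 1.369527
  u ← -0.330000 + (0.38/6)·(k1 + 2k2 + 2k3 + k4) = 0.113093
t=1.380000, u=0.113093:
  k1 = f(1.380000, 0.113093) = 1.370535
  k2 = f(1.570000, 0.373495) = 1.466771
  k3 = f(1.570000, 0.391779) = 1.456417
  k4 = f(1.760000, 0.666531) = 1.431245
  u ← 0.113093 + (0.38/6)·(k1 + 2k2 + 2k3 + k4) = 0.660809
u(1.76) ≈ 0.6608

0.6608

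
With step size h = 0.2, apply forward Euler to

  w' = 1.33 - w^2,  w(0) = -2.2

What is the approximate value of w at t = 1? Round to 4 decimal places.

Euler: w_{n+1} = w_n + h·f(t_n, w_n).
t=0.000000, w=-2.200000: f=-3.510000 → w ← -2.200000 + 0.2·(-3.510000) = -2.902000
t=0.200000, w=-2.902000: f=-7.091604 → w ← -2.902000 + 0.2·(-7.091604) = -4.320321
t=0.400000, w=-4.320321: f=-17.335172 → w ← -4.320321 + 0.2·(-17.335172) = -7.787355
t=0.600000, w=-7.787355: f=-59.312900 → w ← -7.787355 + 0.2·(-59.312900) = -19.649935
t=0.800000, w=-19.649935: f=-384.789955 → w ← -19.649935 + 0.2·(-384.789955) = -96.607926
w(1) ≈ -96.6079

-96.6079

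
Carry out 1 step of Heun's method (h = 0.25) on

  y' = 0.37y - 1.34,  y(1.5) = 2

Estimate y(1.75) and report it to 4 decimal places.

1.8431

Heun: k1 = f(t_n, y_n); k2 = f(t_n + h, y_n + h·k1); y_{n+1} = y_n + (h/2)·(k1 + k2).
t=1.500000, y=2.000000:
  k1 = f(1.500000, 2.000000) = -0.600000
  k2 = f(1.750000, 1.850000) = -0.655500
  y ← 2.000000 + (0.25/2)·(-0.600000 + (-0.655500)) = 1.843063
y(1.75) ≈ 1.8431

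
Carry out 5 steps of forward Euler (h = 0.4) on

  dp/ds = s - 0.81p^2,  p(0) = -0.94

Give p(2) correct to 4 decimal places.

Euler: p_{n+1} = p_n + h·f(s_n, p_n).
s=0.000000, p=-0.940000: f=-0.715716 → p ← -0.940000 + 0.4·(-0.715716) = -1.226286
s=0.400000, p=-1.226286: f=-0.818060 → p ← -1.226286 + 0.4·(-0.818060) = -1.553511
s=0.800000, p=-1.553511: f=-1.154850 → p ← -1.553511 + 0.4·(-1.154850) = -2.015451
s=1.200000, p=-2.015451: f=-2.090253 → p ← -2.015451 + 0.4·(-2.090253) = -2.851552
s=1.600000, p=-2.851552: f=-4.986392 → p ← -2.851552 + 0.4·(-4.986392) = -4.846109
p(2) ≈ -4.8461

-4.8461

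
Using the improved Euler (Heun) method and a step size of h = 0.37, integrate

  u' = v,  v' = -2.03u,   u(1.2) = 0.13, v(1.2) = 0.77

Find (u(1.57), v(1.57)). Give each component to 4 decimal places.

0.3968, 0.5654

Heun on (u,v): k1 = f(x_n, state_n); k2 = f(x_n + h, state_n + h·k1); state_{n+1} = state_n + (h/2)·(k1 + k2).
1.200000: (0.130000, 0.770000)
  k1 = (0.770000, -0.263900)
  predictor → (0.414900, 0.672357)
  k2 = (0.672357, -0.842247)
  → (0.396836, 0.565363)
(u(1.57), v(1.57)) ≈ (0.3968, 0.5654)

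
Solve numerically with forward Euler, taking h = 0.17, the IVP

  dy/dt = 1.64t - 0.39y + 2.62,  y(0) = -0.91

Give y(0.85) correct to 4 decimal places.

1.7484

Euler: y_{n+1} = y_n + h·f(t_n, y_n).
t=0.000000, y=-0.910000: f=2.974900 → y ← -0.910000 + 0.17·2.974900 = -0.404267
t=0.170000, y=-0.404267: f=3.056464 → y ← -0.404267 + 0.17·3.056464 = 0.115332
t=0.340000, y=0.115332: f=3.132621 → y ← 0.115332 + 0.17·3.132621 = 0.647877
t=0.510000, y=0.647877: f=3.203728 → y ← 0.647877 + 0.17·3.203728 = 1.192511
t=0.680000, y=1.192511: f=3.270121 → y ← 1.192511 + 0.17·3.270121 = 1.748432
y(0.85) ≈ 1.7484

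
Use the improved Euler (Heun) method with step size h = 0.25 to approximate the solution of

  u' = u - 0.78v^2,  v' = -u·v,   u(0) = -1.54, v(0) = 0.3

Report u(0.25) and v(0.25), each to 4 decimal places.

Heun on (u,v): k1 = f(t_n, state_n); k2 = f(t_n + h, state_n + h·k1); state_{n+1} = state_n + (h/2)·(k1 + k2).
0.000000: (-1.540000, 0.300000)
  k1 = (-1.610200, 0.462000)
  predictor → (-1.942550, 0.415500)
  k2 = (-2.077209, 0.807130)
  → (-2.000926, 0.458641)
(u(0.25), v(0.25)) ≈ (-2.0009, 0.4586)

-2.0009, 0.4586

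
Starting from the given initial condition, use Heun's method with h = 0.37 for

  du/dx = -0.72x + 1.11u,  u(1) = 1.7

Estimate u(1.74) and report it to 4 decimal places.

2.7568

Heun: k1 = f(x_n, u_n); k2 = f(x_n + h, u_n + h·k1); u_{n+1} = u_n + (h/2)·(k1 + k2).
x=1.000000, u=1.700000:
  k1 = f(1.000000, 1.700000) = 1.167000
  k2 = f(1.370000, 2.131790) = 1.379887
  u ← 1.700000 + (0.37/2)·(1.167000 + 1.379887) = 2.171174
x=1.370000, u=2.171174:
  k1 = f(1.370000, 2.171174) = 1.423603
  k2 = f(1.740000, 2.697907) = 1.741877
  u ← 2.171174 + (0.37/2)·(1.423603 + 1.741877) = 2.756788
u(1.74) ≈ 2.7568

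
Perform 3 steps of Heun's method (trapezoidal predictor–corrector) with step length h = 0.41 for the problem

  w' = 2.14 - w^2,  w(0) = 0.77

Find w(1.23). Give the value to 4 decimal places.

1.3742

Heun: k1 = f(t_n, w_n); k2 = f(t_n + h, w_n + h·k1); w_{n+1} = w_n + (h/2)·(k1 + k2).
t=0.000000, w=0.770000:
  k1 = f(0.000000, 0.770000) = 1.547100
  k2 = f(0.410000, 1.404311) = 0.167911
  w ← 0.770000 + (0.41/2)·(1.547100 + 0.167911) = 1.121577
t=0.410000, w=1.121577:
  k1 = f(0.410000, 1.121577) = 0.882065
  k2 = f(0.820000, 1.483224) = -0.059952
  w ← 1.121577 + (0.41/2)·(0.882065 + (-0.059952)) = 1.290110
t=0.820000, w=1.290110:
  k1 = f(0.820000, 1.290110) = 0.475616
  k2 = f(1.230000, 1.485113) = -0.065560
  w ← 1.290110 + (0.41/2)·(0.475616 + (-0.065560)) = 1.374172
w(1.23) ≈ 1.3742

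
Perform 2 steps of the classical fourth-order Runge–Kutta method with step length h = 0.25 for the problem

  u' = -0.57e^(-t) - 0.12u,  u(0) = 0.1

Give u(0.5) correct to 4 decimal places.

-0.1230

RK4: k1 = f(t_n, u_n); k2 = f(t_n + h/2, u_n + (h/2)·k1); k3 = f(t_n + h/2, u_n + (h/2)·k2); k4 = f(t_n + h, u_n + h·k3); u_{n+1} = u_n + (h/6)·(k1 + 2k2 + 2k3 + k4).
t=0.000000, u=0.100000:
  k1 = f(0.000000, 0.100000) = -0.582000
  k2 = f(0.125000, 0.027250) = -0.506293
  k3 = f(0.125000, 0.036713) = -0.507429
  k4 = f(0.250000, -0.026857) = -0.440694
  u ← 0.100000 + (0.25/6)·(k1 + 2k2 + 2k3 + k4) = -0.027089
t=0.250000, u=-0.027089:
  k1 = f(0.250000, -0.027089) = -0.440666
  k2 = f(0.375000, -0.082172) = -0.381894
  k3 = f(0.375000, -0.074826) = -0.382776
  k4 = f(0.500000, -0.122783) = -0.330989
  u ← -0.027089 + (0.25/6)·(k1 + 2k2 + 2k3 + k4) = -0.122964
u(0.5) ≈ -0.1230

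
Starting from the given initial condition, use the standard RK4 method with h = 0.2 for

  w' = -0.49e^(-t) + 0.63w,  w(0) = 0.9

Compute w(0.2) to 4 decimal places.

RK4: k1 = f(t_n, w_n); k2 = f(t_n + h/2, w_n + (h/2)·k1); k3 = f(t_n + h/2, w_n + (h/2)·k2); k4 = f(t_n + h, w_n + h·k3); w_{n+1} = w_n + (h/6)·(k1 + 2k2 + 2k3 + k4).
t=0.000000, w=0.900000:
  k1 = f(0.000000, 0.900000) = 0.077000
  k2 = f(0.100000, 0.907700) = 0.128481
  k3 = f(0.100000, 0.912848) = 0.131724
  k4 = f(0.200000, 0.926345) = 0.182419
  w ← 0.900000 + (0.2/6)·(k1 + 2k2 + 2k3 + k4) = 0.925994
w(0.2) ≈ 0.9260

0.9260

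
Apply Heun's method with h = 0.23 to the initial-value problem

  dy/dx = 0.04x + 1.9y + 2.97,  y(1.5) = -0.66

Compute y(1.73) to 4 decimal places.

Heun: k1 = f(x_n, y_n); k2 = f(x_n + h, y_n + h·k1); y_{n+1} = y_n + (h/2)·(k1 + k2).
x=1.500000, y=-0.660000:
  k1 = f(1.500000, -0.660000) = 1.776000
  k2 = f(1.730000, -0.251520) = 2.561312
  y ← -0.660000 + (0.23/2)·(1.776000 + 2.561312) = -0.161209
y(1.73) ≈ -0.1612

-0.1612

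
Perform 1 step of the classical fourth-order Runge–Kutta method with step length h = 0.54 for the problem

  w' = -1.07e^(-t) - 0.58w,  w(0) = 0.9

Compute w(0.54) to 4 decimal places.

RK4: k1 = f(t_n, w_n); k2 = f(t_n + h/2, w_n + (h/2)·k1); k3 = f(t_n + h/2, w_n + (h/2)·k2); k4 = f(t_n + h, w_n + h·k3); w_{n+1} = w_n + (h/6)·(k1 + 2k2 + 2k3 + k4).
t=0.000000, w=0.900000:
  k1 = f(0.000000, 0.900000) = -1.592000
  k2 = f(0.270000, 0.470160) = -1.089509
  k3 = f(0.270000, 0.605833) = -1.168199
  k4 = f(0.540000, 0.269173) = -0.779661
  w ← 0.900000 + (0.54/6)·(k1 + 2k2 + 2k3 + k4) = 0.280163
w(0.54) ≈ 0.2802

0.2802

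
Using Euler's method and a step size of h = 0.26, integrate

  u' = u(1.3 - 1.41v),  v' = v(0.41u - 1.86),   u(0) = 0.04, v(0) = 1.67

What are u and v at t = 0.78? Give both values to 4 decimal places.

Euler on (u,v): u_{n+1} = u_n + h·u', v_{n+1} = v_n + h·v'.
0.000000: (0.040000, 1.670000); f=(-0.042188, -3.078812) → (0.029031, 0.869509)
0.260000: (0.029031, 0.869509); f=(0.002148, -1.606937) → (0.029590, 0.451705)
0.520000: (0.029590, 0.451705); f=(0.019621, -0.834692) → (0.034691, 0.234685)
(u(0.78), v(0.78)) ≈ (0.0347, 0.2347)

0.0347, 0.2347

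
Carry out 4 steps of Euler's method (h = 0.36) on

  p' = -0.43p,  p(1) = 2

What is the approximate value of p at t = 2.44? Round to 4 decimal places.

Euler: p_{n+1} = p_n + h·f(t_n, p_n).
t=1.000000, p=2.000000: f=-0.860000 → p ← 2.000000 + 0.36·(-0.860000) = 1.690400
t=1.360000, p=1.690400: f=-0.726872 → p ← 1.690400 + 0.36·(-0.726872) = 1.428726
t=1.720000, p=1.428726: f=-0.614352 → p ← 1.428726 + 0.36·(-0.614352) = 1.207559
t=2.080000, p=1.207559: f=-0.519250 → p ← 1.207559 + 0.36·(-0.519250) = 1.020629
p(2.44) ≈ 1.0206

1.0206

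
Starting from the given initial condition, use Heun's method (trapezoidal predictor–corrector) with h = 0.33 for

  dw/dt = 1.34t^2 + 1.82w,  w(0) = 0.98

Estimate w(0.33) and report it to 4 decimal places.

Heun: k1 = f(t_n, w_n); k2 = f(t_n + h, w_n + h·k1); w_{n+1} = w_n + (h/2)·(k1 + k2).
t=0.000000, w=0.980000:
  k1 = f(0.000000, 0.980000) = 1.783600
  k2 = f(0.330000, 1.568588) = 3.000756
  w ← 0.980000 + (0.33/2)·(1.783600 + 3.000756) = 1.769419
w(0.33) ≈ 1.7694

1.7694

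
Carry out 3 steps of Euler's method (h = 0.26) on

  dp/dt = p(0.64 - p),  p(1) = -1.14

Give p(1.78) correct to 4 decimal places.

-4.9630

Euler: p_{n+1} = p_n + h·f(t_n, p_n).
t=1.000000, p=-1.140000: f=-2.029200 → p ← -1.140000 + 0.26·(-2.029200) = -1.667592
t=1.260000, p=-1.667592: f=-3.848122 → p ← -1.667592 + 0.26·(-3.848122) = -2.668104
t=1.520000, p=-2.668104: f=-8.826364 → p ← -2.668104 + 0.26·(-8.826364) = -4.962958
p(1.78) ≈ -4.9630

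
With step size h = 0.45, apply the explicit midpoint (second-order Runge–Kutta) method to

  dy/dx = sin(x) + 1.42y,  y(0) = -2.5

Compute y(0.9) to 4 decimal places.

Midpoint: k1 = f(x_n, y_n); k2 = f(x_n + h/2, y_n + (h/2)·k1); y_{n+1} = y_n + h·k2.
x=0.000000, y=-2.500000:
  k1 = f(0.000000, -2.500000) = -3.550000
  k2 = f(0.225000, -3.298750) = -4.461119
  y ← -2.500000 + 0.45·(-4.461119) = -4.507503
x=0.450000, y=-4.507503:
  k1 = f(0.450000, -4.507503) = -5.965689
  k2 = f(0.675000, -5.849783) = -7.681795
  y ← -4.507503 + 0.45·(-7.681795) = -7.964311
y(0.9) ≈ -7.9643

-7.9643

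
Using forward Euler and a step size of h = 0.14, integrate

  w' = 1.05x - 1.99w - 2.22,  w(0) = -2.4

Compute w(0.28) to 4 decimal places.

Euler: w_{n+1} = w_n + h·f(x_n, w_n).
x=0.000000, w=-2.400000: f=2.556000 → w ← -2.400000 + 0.14·2.556000 = -2.042160
x=0.140000, w=-2.042160: f=1.990898 → w ← -2.042160 + 0.14·1.990898 = -1.763434
w(0.28) ≈ -1.7634

-1.7634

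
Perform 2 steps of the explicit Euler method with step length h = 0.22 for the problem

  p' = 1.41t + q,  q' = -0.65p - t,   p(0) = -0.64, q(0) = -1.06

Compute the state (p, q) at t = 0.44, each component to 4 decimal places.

-1.0180, -0.8920

Euler on (p,q): p_{n+1} = p_n + h·p', q_{n+1} = q_n + h·q'.
0.000000: (-0.640000, -1.060000); f=(-1.060000, 0.416000) → (-0.873200, -0.968480)
0.220000: (-0.873200, -0.968480); f=(-0.658280, 0.347580) → (-1.018022, -0.892012)
(p(0.44), q(0.44)) ≈ (-1.0180, -0.8920)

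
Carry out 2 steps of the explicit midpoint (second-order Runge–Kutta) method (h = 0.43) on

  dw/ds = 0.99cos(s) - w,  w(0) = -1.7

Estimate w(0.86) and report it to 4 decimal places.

-0.2742

Midpoint: k1 = f(s_n, w_n); k2 = f(s_n + h/2, w_n + (h/2)·k1); w_{n+1} = w_n + h·k2.
s=0.000000, w=-1.700000:
  k1 = f(0.000000, -1.700000) = 2.690000
  k2 = f(0.215000, -1.121650) = 2.088857
  w ← -1.700000 + 0.43·2.088857 = -0.801792
s=0.430000, w=-0.801792:
  k1 = f(0.430000, -0.801792) = 1.701668
  k2 = f(0.645000, -0.435933) = 1.227042
  w ← -0.801792 + 0.43·1.227042 = -0.274164
w(0.86) ≈ -0.2742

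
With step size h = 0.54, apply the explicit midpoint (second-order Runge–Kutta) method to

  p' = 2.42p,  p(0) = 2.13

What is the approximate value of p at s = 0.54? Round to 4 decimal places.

Midpoint: k1 = f(s_n, p_n); k2 = f(s_n + h/2, p_n + (h/2)·k1); p_{n+1} = p_n + h·k2.
s=0.000000, p=2.130000:
  k1 = f(0.000000, 2.130000) = 5.154600
  k2 = f(0.270000, 3.521742) = 8.522616
  p ← 2.130000 + 0.54·8.522616 = 6.732212
p(0.54) ≈ 6.7322

6.7322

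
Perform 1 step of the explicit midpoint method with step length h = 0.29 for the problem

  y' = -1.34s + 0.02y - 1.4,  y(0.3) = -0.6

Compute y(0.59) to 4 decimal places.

-1.1839

Midpoint: k1 = f(s_n, y_n); k2 = f(s_n + h/2, y_n + (h/2)·k1); y_{n+1} = y_n + h·k2.
s=0.300000, y=-0.600000:
  k1 = f(0.300000, -0.600000) = -1.814000
  k2 = f(0.445000, -0.863030) = -2.013561
  y ← -0.600000 + 0.29·(-2.013561) = -1.183933
y(0.59) ≈ -1.1839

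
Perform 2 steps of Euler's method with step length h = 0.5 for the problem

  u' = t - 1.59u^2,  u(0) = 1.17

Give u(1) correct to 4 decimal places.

Euler: u_{n+1} = u_n + h·f(t_n, u_n).
t=0.000000, u=1.170000: f=-2.176551 → u ← 1.170000 + 0.5·(-2.176551) = 0.081724
t=0.500000, u=0.081724: f=0.489381 → u ← 0.081724 + 0.5·0.489381 = 0.326415
u(1) ≈ 0.3264

0.3264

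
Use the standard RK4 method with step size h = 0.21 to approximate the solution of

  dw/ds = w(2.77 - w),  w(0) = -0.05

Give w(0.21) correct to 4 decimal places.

RK4: k1 = f(s_n, w_n); k2 = f(s_n + h/2, w_n + (h/2)·k1); k3 = f(s_n + h/2, w_n + (h/2)·k2); k4 = f(s_n + h, w_n + h·k3); w_{n+1} = w_n + (h/6)·(k1 + 2k2 + 2k3 + k4).
s=0.000000, w=-0.050000:
  k1 = f(0.000000, -0.050000) = -0.141000
  k2 = f(0.105000, -0.064805) = -0.183710
  k3 = f(0.105000, -0.069290) = -0.196733
  k4 = f(0.210000, -0.091314) = -0.261278
  w ← -0.050000 + (0.21/6)·(k1 + 2k2 + 2k3 + k4) = -0.090711
w(0.21) ≈ -0.0907

-0.0907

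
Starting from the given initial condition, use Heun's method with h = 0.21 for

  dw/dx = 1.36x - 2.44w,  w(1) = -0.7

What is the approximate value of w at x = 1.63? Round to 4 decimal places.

Heun: k1 = f(x_n, w_n); k2 = f(x_n + h, w_n + h·k1); w_{n+1} = w_n + (h/2)·(k1 + k2).
x=1.000000, w=-0.700000:
  k1 = f(1.000000, -0.700000) = 3.068000
  k2 = f(1.210000, -0.055720) = 1.781557
  w ← -0.700000 + (0.21/2)·(3.068000 + 1.781557) = -0.190797
x=1.210000, w=-0.190797:
  k1 = f(1.210000, -0.190797) = 2.111144
  k2 = f(1.420000, 0.252544) = 1.314994
  w ← -0.190797 + (0.21/2)·(2.111144 + 1.314994) = 0.168948
x=1.420000, w=0.168948:
  k1 = f(1.420000, 0.168948) = 1.518967
  k2 = f(1.630000, 0.487931) = 1.026248
  w ← 0.168948 + (0.21/2)·(1.518967 + 1.026248) = 0.436196
w(1.63) ≈ 0.4362

0.4362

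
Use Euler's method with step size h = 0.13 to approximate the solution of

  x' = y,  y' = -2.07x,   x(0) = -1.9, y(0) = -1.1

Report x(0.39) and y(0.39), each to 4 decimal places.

-2.1246, 0.5314

Euler on (x,y): x_{n+1} = x_n + h·x', y_{n+1} = y_n + h·y'.
0.000000: (-1.900000, -1.100000); f=(-1.100000, 3.933000) → (-2.043000, -0.588710)
0.130000: (-2.043000, -0.588710); f=(-0.588710, 4.229010) → (-2.119532, -0.038939)
0.260000: (-2.119532, -0.038939); f=(-0.038939, 4.387432) → (-2.124594, 0.531427)
(x(0.39), y(0.39)) ≈ (-2.1246, 0.5314)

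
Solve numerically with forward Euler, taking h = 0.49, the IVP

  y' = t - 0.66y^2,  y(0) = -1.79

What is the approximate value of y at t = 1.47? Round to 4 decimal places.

Euler: y_{n+1} = y_n + h·f(t_n, y_n).
t=0.000000, y=-1.790000: f=-2.114706 → y ← -1.790000 + 0.49·(-2.114706) = -2.826206
t=0.490000, y=-2.826206: f=-4.781710 → y ← -2.826206 + 0.49·(-4.781710) = -5.169244
t=0.980000, y=-5.169244: f=-16.655915 → y ← -5.169244 + 0.49·(-16.655915) = -13.330643
y(1.47) ≈ -13.3306

-13.3306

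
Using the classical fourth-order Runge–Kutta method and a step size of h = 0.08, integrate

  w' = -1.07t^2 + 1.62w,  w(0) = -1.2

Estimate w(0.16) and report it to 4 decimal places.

-1.5566

RK4: k1 = f(t_n, w_n); k2 = f(t_n + h/2, w_n + (h/2)·k1); k3 = f(t_n + h/2, w_n + (h/2)·k2); k4 = f(t_n + h, w_n + h·k3); w_{n+1} = w_n + (h/6)·(k1 + 2k2 + 2k3 + k4).
t=0.000000, w=-1.200000:
  k1 = f(0.000000, -1.200000) = -1.944000
  k2 = f(0.040000, -1.277760) = -2.071683
  k3 = f(0.040000, -1.282867) = -2.079957
  k4 = f(0.080000, -1.366397) = -2.220410
  w ← -1.200000 + (0.08/6)·(k1 + 2k2 + 2k3 + k4) = -1.366236
t=0.080000, w=-1.366236:
  k1 = f(0.080000, -1.366236) = -2.220150
  k2 = f(0.120000, -1.455042) = -2.372576
  k3 = f(0.120000, -1.461139) = -2.382453
  k4 = f(0.160000, -1.556832) = -2.549460
  w ← -1.366236 + (0.08/6)·(k1 + 2k2 + 2k3 + k4) = -1.556631
w(0.16) ≈ -1.5566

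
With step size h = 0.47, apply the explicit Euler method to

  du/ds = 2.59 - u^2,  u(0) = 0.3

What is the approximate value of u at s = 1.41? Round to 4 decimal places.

Euler: u_{n+1} = u_n + h·f(s_n, u_n).
s=0.000000, u=0.300000: f=2.500000 → u ← 0.300000 + 0.47·2.500000 = 1.475000
s=0.470000, u=1.475000: f=0.414375 → u ← 1.475000 + 0.47·0.414375 = 1.669756
s=0.940000, u=1.669756: f=-0.198086 → u ← 1.669756 + 0.47·(-0.198086) = 1.576656
u(1.41) ≈ 1.5767

1.5767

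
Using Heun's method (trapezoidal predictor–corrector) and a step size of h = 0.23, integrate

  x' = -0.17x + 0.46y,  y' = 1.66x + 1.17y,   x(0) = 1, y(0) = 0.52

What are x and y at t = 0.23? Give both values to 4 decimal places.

Heun on (x,y): k1 = f(t_n, state_n); k2 = f(t_n + h, state_n + h·k1); state_{n+1} = state_n + (h/2)·(k1 + k2).
0.000000: (1.000000, 0.520000)
  k1 = (0.069200, 2.268400)
  predictor → (1.015916, 1.041732)
  k2 = (0.306491, 2.905247)
  → (1.043204, 1.114969)
(x(0.23), y(0.23)) ≈ (1.0432, 1.1150)

1.0432, 1.1150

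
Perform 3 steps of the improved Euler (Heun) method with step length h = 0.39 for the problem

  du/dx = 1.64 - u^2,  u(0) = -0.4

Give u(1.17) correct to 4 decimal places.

Heun: k1 = f(x_n, u_n); k2 = f(x_n + h, u_n + h·k1); u_{n+1} = u_n + (h/2)·(k1 + k2).
x=0.000000, u=-0.400000:
  k1 = f(0.000000, -0.400000) = 1.480000
  k2 = f(0.390000, 0.177200) = 1.608600
  u ← -0.400000 + (0.39/2)·(1.480000 + 1.608600) = 0.202277
x=0.390000, u=0.202277:
  k1 = f(0.390000, 0.202277) = 1.599084
  k2 = f(0.780000, 0.825920) = 0.957856
  u ← 0.202277 + (0.39/2)·(1.599084 + 0.957856) = 0.700880
x=0.780000, u=0.700880:
  k1 = f(0.780000, 0.700880) = 1.148767
  k2 = f(1.170000, 1.148899) = 0.320030
  u ← 0.700880 + (0.39/2)·(1.148767 + 0.320030) = 0.987296
u(1.17) ≈ 0.9873

0.9873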